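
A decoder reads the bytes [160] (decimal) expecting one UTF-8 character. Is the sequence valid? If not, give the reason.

Byte 0xA0 = 10100000 has the form 10xxxxxx — a continuation byte — but there is no preceding leading byte.

invalid (continuation byte with no leading byte)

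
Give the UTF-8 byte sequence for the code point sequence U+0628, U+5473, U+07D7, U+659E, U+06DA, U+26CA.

D8 A8 E5 91 B3 DF 97 E6 96 9E DB 9A E2 9B 8A

U+0628: 2-byte form → D8 A8.
U+5473: 3-byte form → E5 91 B3.
U+07D7: 2-byte form → DF 97.
U+659E: 3-byte form → E6 96 9E.
U+06DA: 2-byte form → DB 9A.
U+26CA: 3-byte form → E2 9B 8A.
Concatenated (15 bytes): D8 A8 E5 91 B3 DF 97 E6 96 9E DB 9A E2 9B 8A.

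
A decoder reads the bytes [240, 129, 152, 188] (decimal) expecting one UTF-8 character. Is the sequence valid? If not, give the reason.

Leading byte 0xF0 = 11110000 → 4-byte form.
Continuation bytes all match 10xxxxxx. Payload decodes to 0x163C.
But 0x163C < 0x10000, the minimum for a 4-byte sequence — this is an overlong encoding.

invalid (overlong encoding)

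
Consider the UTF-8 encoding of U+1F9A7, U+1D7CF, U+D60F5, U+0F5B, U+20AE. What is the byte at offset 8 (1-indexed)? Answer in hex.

1-indexed offset 8 is 0-indexed offset 7.
U+1F9A7 → 4-byte form F0 9F A6 A7 at offsets 0–3.
U+1D7CF → 4-byte form F0 9D 9F 8F at offsets 4–7.
Offset 7 falls in char 2's range; it's byte 4 of F0 9D 9F 8F = 0x8F.

0x8F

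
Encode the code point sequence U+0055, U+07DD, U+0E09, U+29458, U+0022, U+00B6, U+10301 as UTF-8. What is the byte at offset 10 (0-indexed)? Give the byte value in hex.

U+0055 → 1-byte form 55 at offsets 0–0.
U+07DD → 2-byte form DF 9D at offsets 1–2.
U+0E09 → 3-byte form E0 B8 89 at offsets 3–5.
U+29458 → 4-byte form F0 A9 91 98 at offsets 6–9.
U+0022 → 1-byte form 22 at offsets 10–10.
Offset 10 falls in char 5's range; it's byte 1 of 22 = 0x22.

0x22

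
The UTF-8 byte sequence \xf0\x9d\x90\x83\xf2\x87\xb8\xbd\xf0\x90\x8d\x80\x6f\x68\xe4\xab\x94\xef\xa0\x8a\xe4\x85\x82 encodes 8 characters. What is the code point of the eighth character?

U+4142

Offset 0: leading byte 0xF0 = 11110000 → 4-byte char #1 = F0 9D 90 83.
Offset 4: leading byte 0xF2 = 11110010 → 4-byte char #2 = F2 87 B8 BD.
Offset 8: leading byte 0xF0 = 11110000 → 4-byte char #3 = F0 90 8D 80.
Offset 12: leading byte 0x6F = 01101111 → 1-byte char #4 = 6F.
Offset 13: leading byte 0x68 = 01101000 → 1-byte char #5 = 68.
Offset 14: leading byte 0xE4 = 11100100 → 3-byte char #6 = E4 AB 94.
Offset 17: leading byte 0xEF = 11101111 → 3-byte char #7 = EF A0 8A.
Offset 20: leading byte 0xE4 = 11100100 → 3-byte char #8 = E4 85 82.
Leading byte 0xE4 = 11100100 matches 1110xxxx → 3-byte sequence.
Byte 1: 0xE4 = 11100100, payload 0100 (4 bits).
Byte 2: 0x85 = 10000101 (10xxxxxx ✓), payload 000101.
Byte 3: 0x82 = 10000010 (10xxxxxx ✓), payload 000010.
Concatenate: 0100000101000010 = 0x4142 (16 bits → U+4142).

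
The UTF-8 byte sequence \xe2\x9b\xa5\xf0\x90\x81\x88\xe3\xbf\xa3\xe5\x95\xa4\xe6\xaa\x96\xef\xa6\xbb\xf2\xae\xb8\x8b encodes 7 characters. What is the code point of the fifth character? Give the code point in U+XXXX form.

U+6A96

Offset 0: leading byte 0xE2 = 11100010 → 3-byte char #1 = E2 9B A5.
Offset 3: leading byte 0xF0 = 11110000 → 4-byte char #2 = F0 90 81 88.
Offset 7: leading byte 0xE3 = 11100011 → 3-byte char #3 = E3 BF A3.
Offset 10: leading byte 0xE5 = 11100101 → 3-byte char #4 = E5 95 A4.
Offset 13: leading byte 0xE6 = 11100110 → 3-byte char #5 = E6 AA 96.
Leading byte 0xE6 = 11100110 matches 1110xxxx → 3-byte sequence.
Byte 1: 0xE6 = 11100110, payload 0110 (4 bits).
Byte 2: 0xAA = 10101010 (10xxxxxx ✓), payload 101010.
Byte 3: 0x96 = 10010110 (10xxxxxx ✓), payload 010110.
Concatenate: 0110101010010110 = 0x6A96 (16 bits → U+6A96).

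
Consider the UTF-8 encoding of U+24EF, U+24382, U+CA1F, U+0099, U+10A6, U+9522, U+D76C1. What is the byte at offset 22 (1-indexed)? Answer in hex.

1-indexed offset 22 is 0-indexed offset 21.
U+24EF → 3-byte form E2 93 AF at offsets 0–2.
U+24382 → 4-byte form F0 A4 8E 82 at offsets 3–6.
U+CA1F → 3-byte form EC A8 9F at offsets 7–9.
U+0099 → 2-byte form C2 99 at offsets 10–11.
U+10A6 → 3-byte form E1 82 A6 at offsets 12–14.
U+9522 → 3-byte form E9 94 A2 at offsets 15–17.
U+D76C1 → 4-byte form F3 97 9B 81 at offsets 18–21.
Offset 21 falls in char 7's range; it's byte 4 of F3 97 9B 81 = 0x81.

0x81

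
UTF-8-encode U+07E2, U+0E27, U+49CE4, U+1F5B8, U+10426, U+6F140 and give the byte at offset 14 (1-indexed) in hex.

0xF0

1-indexed offset 14 is 0-indexed offset 13.
U+07E2 → 2-byte form DF A2 at offsets 0–1.
U+0E27 → 3-byte form E0 B8 A7 at offsets 2–4.
U+49CE4 → 4-byte form F1 89 B3 A4 at offsets 5–8.
U+1F5B8 → 4-byte form F0 9F 96 B8 at offsets 9–12.
U+10426 → 4-byte form F0 90 90 A6 at offsets 13–16.
Offset 13 falls in char 5's range; it's byte 1 of F0 90 90 A6 = 0xF0.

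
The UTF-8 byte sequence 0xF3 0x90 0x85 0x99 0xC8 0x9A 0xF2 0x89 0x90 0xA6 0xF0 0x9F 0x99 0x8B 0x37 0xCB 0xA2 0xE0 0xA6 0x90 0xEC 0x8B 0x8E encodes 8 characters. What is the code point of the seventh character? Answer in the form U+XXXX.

U+0990

Offset 0: leading byte 0xF3 = 11110011 → 4-byte char #1 = F3 90 85 99.
Offset 4: leading byte 0xC8 = 11001000 → 2-byte char #2 = C8 9A.
Offset 6: leading byte 0xF2 = 11110010 → 4-byte char #3 = F2 89 90 A6.
Offset 10: leading byte 0xF0 = 11110000 → 4-byte char #4 = F0 9F 99 8B.
Offset 14: leading byte 0x37 = 00110111 → 1-byte char #5 = 37.
Offset 15: leading byte 0xCB = 11001011 → 2-byte char #6 = CB A2.
Offset 17: leading byte 0xE0 = 11100000 → 3-byte char #7 = E0 A6 90.
Leading byte 0xE0 = 11100000 matches 1110xxxx → 3-byte sequence.
Byte 1: 0xE0 = 11100000, payload 0000 (4 bits).
Byte 2: 0xA6 = 10100110 (10xxxxxx ✓), payload 100110.
Byte 3: 0x90 = 10010000 (10xxxxxx ✓), payload 010000.
Concatenate: 0000100110010000 = 0x990 (16 bits → U+0990).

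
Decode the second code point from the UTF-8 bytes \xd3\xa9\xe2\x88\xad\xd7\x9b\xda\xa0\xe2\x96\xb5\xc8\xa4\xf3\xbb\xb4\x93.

Offset 0: leading byte 0xD3 = 11010011 → 2-byte char #1 = D3 A9.
Offset 2: leading byte 0xE2 = 11100010 → 3-byte char #2 = E2 88 AD.
Leading byte 0xE2 = 11100010 matches 1110xxxx → 3-byte sequence.
Byte 1: 0xE2 = 11100010, payload 0010 (4 bits).
Byte 2: 0x88 = 10001000 (10xxxxxx ✓), payload 001000.
Byte 3: 0xAD = 10101101 (10xxxxxx ✓), payload 101101.
Concatenate: 0010001000101101 = 0x222D (16 bits → U+222D).

U+222D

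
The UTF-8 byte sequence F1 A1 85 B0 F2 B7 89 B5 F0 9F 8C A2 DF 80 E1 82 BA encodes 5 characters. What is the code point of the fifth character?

U+10BA

Offset 0: leading byte 0xF1 = 11110001 → 4-byte char #1 = F1 A1 85 B0.
Offset 4: leading byte 0xF2 = 11110010 → 4-byte char #2 = F2 B7 89 B5.
Offset 8: leading byte 0xF0 = 11110000 → 4-byte char #3 = F0 9F 8C A2.
Offset 12: leading byte 0xDF = 11011111 → 2-byte char #4 = DF 80.
Offset 14: leading byte 0xE1 = 11100001 → 3-byte char #5 = E1 82 BA.
Leading byte 0xE1 = 11100001 matches 1110xxxx → 3-byte sequence.
Byte 1: 0xE1 = 11100001, payload 0001 (4 bits).
Byte 2: 0x82 = 10000010 (10xxxxxx ✓), payload 000010.
Byte 3: 0xBA = 10111010 (10xxxxxx ✓), payload 111010.
Concatenate: 0001000010111010 = 0x10BA (16 bits → U+10BA).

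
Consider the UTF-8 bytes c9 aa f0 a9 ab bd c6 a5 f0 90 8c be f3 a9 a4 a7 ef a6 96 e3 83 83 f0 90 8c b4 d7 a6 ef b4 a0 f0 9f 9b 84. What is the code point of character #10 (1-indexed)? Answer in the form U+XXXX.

Offset 0: leading byte 0xC9 = 11001001 → 2-byte char #1 = C9 AA.
Offset 2: leading byte 0xF0 = 11110000 → 4-byte char #2 = F0 A9 AB BD.
Offset 6: leading byte 0xC6 = 11000110 → 2-byte char #3 = C6 A5.
Offset 8: leading byte 0xF0 = 11110000 → 4-byte char #4 = F0 90 8C BE.
Offset 12: leading byte 0xF3 = 11110011 → 4-byte char #5 = F3 A9 A4 A7.
Offset 16: leading byte 0xEF = 11101111 → 3-byte char #6 = EF A6 96.
Offset 19: leading byte 0xE3 = 11100011 → 3-byte char #7 = E3 83 83.
Offset 22: leading byte 0xF0 = 11110000 → 4-byte char #8 = F0 90 8C B4.
Offset 26: leading byte 0xD7 = 11010111 → 2-byte char #9 = D7 A6.
Offset 28: leading byte 0xEF = 11101111 → 3-byte char #10 = EF B4 A0.
Leading byte 0xEF = 11101111 matches 1110xxxx → 3-byte sequence.
Byte 1: 0xEF = 11101111, payload 1111 (4 bits).
Byte 2: 0xB4 = 10110100 (10xxxxxx ✓), payload 110100.
Byte 3: 0xA0 = 10100000 (10xxxxxx ✓), payload 100000.
Concatenate: 1111110100100000 = 0xFD20 (16 bits → U+FD20).

U+FD20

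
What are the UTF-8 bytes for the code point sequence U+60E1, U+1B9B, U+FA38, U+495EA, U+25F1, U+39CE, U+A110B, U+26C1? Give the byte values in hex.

E6 83 A1 E1 AE 9B EF A8 B8 F1 89 97 AA E2 97 B1 E3 A7 8E F2 A1 84 8B E2 9B 81

U+60E1: 3-byte form → E6 83 A1.
U+1B9B: 3-byte form → E1 AE 9B.
U+FA38: 3-byte form → EF A8 B8.
U+495EA: 4-byte form → F1 89 97 AA.
U+25F1: 3-byte form → E2 97 B1.
U+39CE: 3-byte form → E3 A7 8E.
U+A110B: 4-byte form → F2 A1 84 8B.
U+26C1: 3-byte form → E2 9B 81.
Concatenated (26 bytes): E6 83 A1 E1 AE 9B EF A8 B8 F1 89 97 AA E2 97 B1 E3 A7 8E F2 A1 84 8B E2 9B 81.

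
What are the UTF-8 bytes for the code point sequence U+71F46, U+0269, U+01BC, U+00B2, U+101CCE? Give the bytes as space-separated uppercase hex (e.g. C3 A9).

U+71F46: 4-byte form → F1 B1 BD 86.
U+0269: 2-byte form → C9 A9.
U+01BC: 2-byte form → C6 BC.
U+00B2: 2-byte form → C2 B2.
U+101CCE: 4-byte form → F4 81 B3 8E.
Concatenated (14 bytes): F1 B1 BD 86 C9 A9 C6 BC C2 B2 F4 81 B3 8E.

F1 B1 BD 86 C9 A9 C6 BC C2 B2 F4 81 B3 8E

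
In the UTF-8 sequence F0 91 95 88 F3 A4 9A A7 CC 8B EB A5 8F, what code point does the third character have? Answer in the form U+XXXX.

U+030B

Offset 0: leading byte 0xF0 = 11110000 → 4-byte char #1 = F0 91 95 88.
Offset 4: leading byte 0xF3 = 11110011 → 4-byte char #2 = F3 A4 9A A7.
Offset 8: leading byte 0xCC = 11001100 → 2-byte char #3 = CC 8B.
Leading byte 0xCC = 11001100 matches 110xxxxx → 2-byte sequence.
Byte 1: 0xCC = 11001100, payload 01100 (5 bits).
Byte 2: 0x8B = 10001011 (10xxxxxx ✓), payload 001011.
Concatenate: 01100001011 = 0x30B (11 bits → U+030B).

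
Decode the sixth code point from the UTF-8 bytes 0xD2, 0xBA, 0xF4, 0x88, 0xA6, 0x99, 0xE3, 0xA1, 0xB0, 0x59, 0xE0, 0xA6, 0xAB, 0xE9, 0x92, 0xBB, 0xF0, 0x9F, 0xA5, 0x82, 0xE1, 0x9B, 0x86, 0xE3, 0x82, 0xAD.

Offset 0: leading byte 0xD2 = 11010010 → 2-byte char #1 = D2 BA.
Offset 2: leading byte 0xF4 = 11110100 → 4-byte char #2 = F4 88 A6 99.
Offset 6: leading byte 0xE3 = 11100011 → 3-byte char #3 = E3 A1 B0.
Offset 9: leading byte 0x59 = 01011001 → 1-byte char #4 = 59.
Offset 10: leading byte 0xE0 = 11100000 → 3-byte char #5 = E0 A6 AB.
Offset 13: leading byte 0xE9 = 11101001 → 3-byte char #6 = E9 92 BB.
Leading byte 0xE9 = 11101001 matches 1110xxxx → 3-byte sequence.
Byte 1: 0xE9 = 11101001, payload 1001 (4 bits).
Byte 2: 0x92 = 10010010 (10xxxxxx ✓), payload 010010.
Byte 3: 0xBB = 10111011 (10xxxxxx ✓), payload 111011.
Concatenate: 1001010010111011 = 0x94BB (16 bits → U+94BB).

U+94BB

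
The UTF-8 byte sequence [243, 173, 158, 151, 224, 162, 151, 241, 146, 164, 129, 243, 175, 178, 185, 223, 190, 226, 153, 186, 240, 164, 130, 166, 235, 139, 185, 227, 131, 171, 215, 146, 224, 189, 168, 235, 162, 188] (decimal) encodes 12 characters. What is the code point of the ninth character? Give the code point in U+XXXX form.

U+30EB

Offset 0: leading byte 0xF3 = 11110011 → 4-byte char #1 = F3 AD 9E 97.
Offset 4: leading byte 0xE0 = 11100000 → 3-byte char #2 = E0 A2 97.
Offset 7: leading byte 0xF1 = 11110001 → 4-byte char #3 = F1 92 A4 81.
Offset 11: leading byte 0xF3 = 11110011 → 4-byte char #4 = F3 AF B2 B9.
Offset 15: leading byte 0xDF = 11011111 → 2-byte char #5 = DF BE.
Offset 17: leading byte 0xE2 = 11100010 → 3-byte char #6 = E2 99 BA.
Offset 20: leading byte 0xF0 = 11110000 → 4-byte char #7 = F0 A4 82 A6.
Offset 24: leading byte 0xEB = 11101011 → 3-byte char #8 = EB 8B B9.
Offset 27: leading byte 0xE3 = 11100011 → 3-byte char #9 = E3 83 AB.
Leading byte 0xE3 = 11100011 matches 1110xxxx → 3-byte sequence.
Byte 1: 0xE3 = 11100011, payload 0011 (4 bits).
Byte 2: 0x83 = 10000011 (10xxxxxx ✓), payload 000011.
Byte 3: 0xAB = 10101011 (10xxxxxx ✓), payload 101011.
Concatenate: 0011000011101011 = 0x30EB (16 bits → U+30EB).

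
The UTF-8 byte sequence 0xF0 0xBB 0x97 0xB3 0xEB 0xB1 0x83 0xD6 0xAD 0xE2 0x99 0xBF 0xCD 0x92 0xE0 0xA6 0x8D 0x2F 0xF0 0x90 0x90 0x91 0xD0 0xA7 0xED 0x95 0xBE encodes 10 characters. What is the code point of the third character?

Offset 0: leading byte 0xF0 = 11110000 → 4-byte char #1 = F0 BB 97 B3.
Offset 4: leading byte 0xEB = 11101011 → 3-byte char #2 = EB B1 83.
Offset 7: leading byte 0xD6 = 11010110 → 2-byte char #3 = D6 AD.
Leading byte 0xD6 = 11010110 matches 110xxxxx → 2-byte sequence.
Byte 1: 0xD6 = 11010110, payload 10110 (5 bits).
Byte 2: 0xAD = 10101101 (10xxxxxx ✓), payload 101101.
Concatenate: 10110101101 = 0x5AD (11 bits → U+05AD).

U+05AD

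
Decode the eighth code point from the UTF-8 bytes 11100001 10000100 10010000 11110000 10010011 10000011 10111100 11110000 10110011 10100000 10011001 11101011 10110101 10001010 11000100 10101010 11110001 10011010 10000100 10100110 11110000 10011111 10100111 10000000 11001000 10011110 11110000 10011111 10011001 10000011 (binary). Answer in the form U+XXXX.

Offset 0: leading byte 0xE1 = 11100001 → 3-byte char #1 = E1 84 90.
Offset 3: leading byte 0xF0 = 11110000 → 4-byte char #2 = F0 93 83 BC.
Offset 7: leading byte 0xF0 = 11110000 → 4-byte char #3 = F0 B3 A0 99.
Offset 11: leading byte 0xEB = 11101011 → 3-byte char #4 = EB B5 8A.
Offset 14: leading byte 0xC4 = 11000100 → 2-byte char #5 = C4 AA.
Offset 16: leading byte 0xF1 = 11110001 → 4-byte char #6 = F1 9A 84 A6.
Offset 20: leading byte 0xF0 = 11110000 → 4-byte char #7 = F0 9F A7 80.
Offset 24: leading byte 0xC8 = 11001000 → 2-byte char #8 = C8 9E.
Leading byte 0xC8 = 11001000 matches 110xxxxx → 2-byte sequence.
Byte 1: 0xC8 = 11001000, payload 01000 (5 bits).
Byte 2: 0x9E = 10011110 (10xxxxxx ✓), payload 011110.
Concatenate: 01000011110 = 0x21E (11 bits → U+021E).

U+021E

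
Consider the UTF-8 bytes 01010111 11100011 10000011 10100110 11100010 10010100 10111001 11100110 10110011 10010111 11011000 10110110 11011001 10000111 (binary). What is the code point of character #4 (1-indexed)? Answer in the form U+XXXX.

U+6CD7

Offset 0: leading byte 0x57 = 01010111 → 1-byte char #1 = 57.
Offset 1: leading byte 0xE3 = 11100011 → 3-byte char #2 = E3 83 A6.
Offset 4: leading byte 0xE2 = 11100010 → 3-byte char #3 = E2 94 B9.
Offset 7: leading byte 0xE6 = 11100110 → 3-byte char #4 = E6 B3 97.
Leading byte 0xE6 = 11100110 matches 1110xxxx → 3-byte sequence.
Byte 1: 0xE6 = 11100110, payload 0110 (4 bits).
Byte 2: 0xB3 = 10110011 (10xxxxxx ✓), payload 110011.
Byte 3: 0x97 = 10010111 (10xxxxxx ✓), payload 010111.
Concatenate: 0110110011010111 = 0x6CD7 (16 bits → U+6CD7).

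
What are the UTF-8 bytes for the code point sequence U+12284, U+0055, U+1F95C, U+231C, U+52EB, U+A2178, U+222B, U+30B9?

F0 92 8A 84 55 F0 9F A5 9C E2 8C 9C E5 8B AB F2 A2 85 B8 E2 88 AB E3 82 B9

U+12284: 4-byte form → F0 92 8A 84.
U+0055: 1-byte form → 55.
U+1F95C: 4-byte form → F0 9F A5 9C.
U+231C: 3-byte form → E2 8C 9C.
U+52EB: 3-byte form → E5 8B AB.
U+A2178: 4-byte form → F2 A2 85 B8.
U+222B: 3-byte form → E2 88 AB.
U+30B9: 3-byte form → E3 82 B9.
Concatenated (25 bytes): F0 92 8A 84 55 F0 9F A5 9C E2 8C 9C E5 8B AB F2 A2 85 B8 E2 88 AB E3 82 B9.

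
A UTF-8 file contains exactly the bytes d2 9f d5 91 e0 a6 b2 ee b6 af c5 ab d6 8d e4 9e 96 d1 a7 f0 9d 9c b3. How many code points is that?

Byte at offset 0: 0xD2 = 11010010 → 2-byte char (#1). Advance 2.
Byte at offset 2: 0xD5 = 11010101 → 2-byte char (#2). Advance 2.
Byte at offset 4: 0xE0 = 11100000 → 3-byte char (#3). Advance 3.
Byte at offset 7: 0xEE = 11101110 → 3-byte char (#4). Advance 3.
Byte at offset 10: 0xC5 = 11000101 → 2-byte char (#5). Advance 2.
Byte at offset 12: 0xD6 = 11010110 → 2-byte char (#6). Advance 2.
Byte at offset 14: 0xE4 = 11100100 → 3-byte char (#7). Advance 3.
Byte at offset 17: 0xD1 = 11010001 → 2-byte char (#8). Advance 2.
Byte at offset 19: 0xF0 = 11110000 → 4-byte char (#9). Advance 4.
Reached end at offset 23 after 9 code points.

9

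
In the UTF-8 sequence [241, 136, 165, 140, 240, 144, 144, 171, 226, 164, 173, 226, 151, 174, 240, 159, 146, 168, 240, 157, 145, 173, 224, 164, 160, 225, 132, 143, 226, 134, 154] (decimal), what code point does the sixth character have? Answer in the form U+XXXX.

Offset 0: leading byte 0xF1 = 11110001 → 4-byte char #1 = F1 88 A5 8C.
Offset 4: leading byte 0xF0 = 11110000 → 4-byte char #2 = F0 90 90 AB.
Offset 8: leading byte 0xE2 = 11100010 → 3-byte char #3 = E2 A4 AD.
Offset 11: leading byte 0xE2 = 11100010 → 3-byte char #4 = E2 97 AE.
Offset 14: leading byte 0xF0 = 11110000 → 4-byte char #5 = F0 9F 92 A8.
Offset 18: leading byte 0xF0 = 11110000 → 4-byte char #6 = F0 9D 91 AD.
Leading byte 0xF0 = 11110000 matches 11110xxx → 4-byte sequence.
Byte 1: 0xF0 = 11110000, payload 000 (3 bits).
Byte 2: 0x9D = 10011101 (10xxxxxx ✓), payload 011101.
Byte 3: 0x91 = 10010001 (10xxxxxx ✓), payload 010001.
Byte 4: 0xAD = 10101101 (10xxxxxx ✓), payload 101101.
Concatenate: 000011101010001101101 = 0x1D46D (21 bits → U+1D46D).

U+1D46D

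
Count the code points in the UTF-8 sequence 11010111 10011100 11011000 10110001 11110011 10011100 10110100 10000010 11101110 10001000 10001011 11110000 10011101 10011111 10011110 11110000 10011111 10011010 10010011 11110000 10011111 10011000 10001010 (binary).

7

Byte at offset 0: 0xD7 = 11010111 → 2-byte char (#1). Advance 2.
Byte at offset 2: 0xD8 = 11011000 → 2-byte char (#2). Advance 2.
Byte at offset 4: 0xF3 = 11110011 → 4-byte char (#3). Advance 4.
Byte at offset 8: 0xEE = 11101110 → 3-byte char (#4). Advance 3.
Byte at offset 11: 0xF0 = 11110000 → 4-byte char (#5). Advance 4.
Byte at offset 15: 0xF0 = 11110000 → 4-byte char (#6). Advance 4.
Byte at offset 19: 0xF0 = 11110000 → 4-byte char (#7). Advance 4.
Reached end at offset 23 after 7 code points.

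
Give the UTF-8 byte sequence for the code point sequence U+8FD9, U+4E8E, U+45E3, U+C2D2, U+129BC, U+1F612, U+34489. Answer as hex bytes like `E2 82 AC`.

U+8FD9: 3-byte form → E8 BF 99.
U+4E8E: 3-byte form → E4 BA 8E.
U+45E3: 3-byte form → E4 97 A3.
U+C2D2: 3-byte form → EC 8B 92.
U+129BC: 4-byte form → F0 92 A6 BC.
U+1F612: 4-byte form → F0 9F 98 92.
U+34489: 4-byte form → F0 B4 92 89.
Concatenated (24 bytes): E8 BF 99 E4 BA 8E E4 97 A3 EC 8B 92 F0 92 A6 BC F0 9F 98 92 F0 B4 92 89.

E8 BF 99 E4 BA 8E E4 97 A3 EC 8B 92 F0 92 A6 BC F0 9F 98 92 F0 B4 92 89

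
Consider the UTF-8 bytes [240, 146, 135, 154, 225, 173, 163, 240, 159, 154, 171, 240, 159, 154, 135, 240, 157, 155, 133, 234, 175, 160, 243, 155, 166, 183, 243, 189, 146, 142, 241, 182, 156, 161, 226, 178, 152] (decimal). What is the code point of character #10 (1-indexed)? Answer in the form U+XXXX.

U+2C98

Offset 0: leading byte 0xF0 = 11110000 → 4-byte char #1 = F0 92 87 9A.
Offset 4: leading byte 0xE1 = 11100001 → 3-byte char #2 = E1 AD A3.
Offset 7: leading byte 0xF0 = 11110000 → 4-byte char #3 = F0 9F 9A AB.
Offset 11: leading byte 0xF0 = 11110000 → 4-byte char #4 = F0 9F 9A 87.
Offset 15: leading byte 0xF0 = 11110000 → 4-byte char #5 = F0 9D 9B 85.
Offset 19: leading byte 0xEA = 11101010 → 3-byte char #6 = EA AF A0.
Offset 22: leading byte 0xF3 = 11110011 → 4-byte char #7 = F3 9B A6 B7.
Offset 26: leading byte 0xF3 = 11110011 → 4-byte char #8 = F3 BD 92 8E.
Offset 30: leading byte 0xF1 = 11110001 → 4-byte char #9 = F1 B6 9C A1.
Offset 34: leading byte 0xE2 = 11100010 → 3-byte char #10 = E2 B2 98.
Leading byte 0xE2 = 11100010 matches 1110xxxx → 3-byte sequence.
Byte 1: 0xE2 = 11100010, payload 0010 (4 bits).
Byte 2: 0xB2 = 10110010 (10xxxxxx ✓), payload 110010.
Byte 3: 0x98 = 10011000 (10xxxxxx ✓), payload 011000.
Concatenate: 0010110010011000 = 0x2C98 (16 bits → U+2C98).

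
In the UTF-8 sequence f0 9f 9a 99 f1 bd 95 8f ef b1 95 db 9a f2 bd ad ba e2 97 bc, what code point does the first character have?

U+1F699

Offset 0: leading byte 0xF0 = 11110000 → 4-byte char #1 = F0 9F 9A 99.
Leading byte 0xF0 = 11110000 matches 11110xxx → 4-byte sequence.
Byte 1: 0xF0 = 11110000, payload 000 (3 bits).
Byte 2: 0x9F = 10011111 (10xxxxxx ✓), payload 011111.
Byte 3: 0x9A = 10011010 (10xxxxxx ✓), payload 011010.
Byte 4: 0x99 = 10011001 (10xxxxxx ✓), payload 011001.
Concatenate: 000011111011010011001 = 0x1F699 (21 bits → U+1F699).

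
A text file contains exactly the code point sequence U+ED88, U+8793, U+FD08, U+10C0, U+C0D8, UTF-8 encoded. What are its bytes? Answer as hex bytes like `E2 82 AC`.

EE B6 88 E8 9E 93 EF B4 88 E1 83 80 EC 83 98

U+ED88: 3-byte form → EE B6 88.
U+8793: 3-byte form → E8 9E 93.
U+FD08: 3-byte form → EF B4 88.
U+10C0: 3-byte form → E1 83 80.
U+C0D8: 3-byte form → EC 83 98.
Concatenated (15 bytes): EE B6 88 E8 9E 93 EF B4 88 E1 83 80 EC 83 98.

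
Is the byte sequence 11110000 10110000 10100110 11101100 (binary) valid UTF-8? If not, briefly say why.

invalid (non-continuation byte where continuation expected)

Leading byte 0xF0 = 11110000 → 4-byte form.
Byte 4 is 0xEC = 11101100, which is not 10xxxxxx — expected a continuation byte.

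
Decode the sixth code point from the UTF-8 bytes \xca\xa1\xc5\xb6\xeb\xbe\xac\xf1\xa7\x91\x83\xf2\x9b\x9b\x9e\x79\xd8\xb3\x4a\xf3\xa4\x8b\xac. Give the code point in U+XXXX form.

U+0079

Offset 0: leading byte 0xCA = 11001010 → 2-byte char #1 = CA A1.
Offset 2: leading byte 0xC5 = 11000101 → 2-byte char #2 = C5 B6.
Offset 4: leading byte 0xEB = 11101011 → 3-byte char #3 = EB BE AC.
Offset 7: leading byte 0xF1 = 11110001 → 4-byte char #4 = F1 A7 91 83.
Offset 11: leading byte 0xF2 = 11110010 → 4-byte char #5 = F2 9B 9B 9E.
Offset 15: leading byte 0x79 = 01111001 → 1-byte char #6 = 79.
Leading byte 0x79 = 01111001 matches 0xxxxxxx → 1-byte sequence.
Byte 1: 0x79 = 01111001, payload 1111001 (7 bits).
Concatenate: 1111001 = 0x79 (7 bits → U+0079).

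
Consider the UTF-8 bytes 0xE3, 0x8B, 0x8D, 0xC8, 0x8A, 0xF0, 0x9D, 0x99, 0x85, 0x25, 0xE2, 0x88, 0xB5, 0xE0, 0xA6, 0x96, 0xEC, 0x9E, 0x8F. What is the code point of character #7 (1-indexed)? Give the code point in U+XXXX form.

Offset 0: leading byte 0xE3 = 11100011 → 3-byte char #1 = E3 8B 8D.
Offset 3: leading byte 0xC8 = 11001000 → 2-byte char #2 = C8 8A.
Offset 5: leading byte 0xF0 = 11110000 → 4-byte char #3 = F0 9D 99 85.
Offset 9: leading byte 0x25 = 00100101 → 1-byte char #4 = 25.
Offset 10: leading byte 0xE2 = 11100010 → 3-byte char #5 = E2 88 B5.
Offset 13: leading byte 0xE0 = 11100000 → 3-byte char #6 = E0 A6 96.
Offset 16: leading byte 0xEC = 11101100 → 3-byte char #7 = EC 9E 8F.
Leading byte 0xEC = 11101100 matches 1110xxxx → 3-byte sequence.
Byte 1: 0xEC = 11101100, payload 1100 (4 bits).
Byte 2: 0x9E = 10011110 (10xxxxxx ✓), payload 011110.
Byte 3: 0x8F = 10001111 (10xxxxxx ✓), payload 001111.
Concatenate: 1100011110001111 = 0xC78F (16 bits → U+C78F).

U+C78F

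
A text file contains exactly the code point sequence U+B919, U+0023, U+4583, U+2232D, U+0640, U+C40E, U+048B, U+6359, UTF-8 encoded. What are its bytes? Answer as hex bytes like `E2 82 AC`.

EB A4 99 23 E4 96 83 F0 A2 8C AD D9 80 EC 90 8E D2 8B E6 8D 99

U+B919: 3-byte form → EB A4 99.
U+0023: 1-byte form → 23.
U+4583: 3-byte form → E4 96 83.
U+2232D: 4-byte form → F0 A2 8C AD.
U+0640: 2-byte form → D9 80.
U+C40E: 3-byte form → EC 90 8E.
U+048B: 2-byte form → D2 8B.
U+6359: 3-byte form → E6 8D 99.
Concatenated (21 bytes): EB A4 99 23 E4 96 83 F0 A2 8C AD D9 80 EC 90 8E D2 8B E6 8D 99.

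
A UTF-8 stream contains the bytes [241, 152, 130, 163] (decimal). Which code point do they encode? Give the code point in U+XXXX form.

Leading byte 0xF1 = 11110001 matches 11110xxx → 4-byte sequence.
Byte 1: 0xF1 = 11110001, payload 001 (3 bits).
Byte 2: 0x98 = 10011000 (10xxxxxx ✓), payload 011000.
Byte 3: 0x82 = 10000010 (10xxxxxx ✓), payload 000010.
Byte 4: 0xA3 = 10100011 (10xxxxxx ✓), payload 100011.
Concatenate: 001011000000010100011 = 0x580A3 (21 bits → U+580A3).

U+580A3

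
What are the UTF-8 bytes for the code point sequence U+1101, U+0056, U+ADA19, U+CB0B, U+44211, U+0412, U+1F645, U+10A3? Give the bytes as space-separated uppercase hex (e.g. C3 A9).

U+1101: 3-byte form → E1 84 81.
U+0056: 1-byte form → 56.
U+ADA19: 4-byte form → F2 AD A8 99.
U+CB0B: 3-byte form → EC AC 8B.
U+44211: 4-byte form → F1 84 88 91.
U+0412: 2-byte form → D0 92.
U+1F645: 4-byte form → F0 9F 99 85.
U+10A3: 3-byte form → E1 82 A3.
Concatenated (24 bytes): E1 84 81 56 F2 AD A8 99 EC AC 8B F1 84 88 91 D0 92 F0 9F 99 85 E1 82 A3.

E1 84 81 56 F2 AD A8 99 EC AC 8B F1 84 88 91 D0 92 F0 9F 99 85 E1 82 A3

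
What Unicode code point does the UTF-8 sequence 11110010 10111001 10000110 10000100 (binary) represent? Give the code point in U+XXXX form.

U+B9184

Leading byte 0xF2 = 11110010 matches 11110xxx → 4-byte sequence.
Byte 1: 0xF2 = 11110010, payload 010 (3 bits).
Byte 2: 0xB9 = 10111001 (10xxxxxx ✓), payload 111001.
Byte 3: 0x86 = 10000110 (10xxxxxx ✓), payload 000110.
Byte 4: 0x84 = 10000100 (10xxxxxx ✓), payload 000100.
Concatenate: 010111001000110000100 = 0xB9184 (21 bits → U+B9184).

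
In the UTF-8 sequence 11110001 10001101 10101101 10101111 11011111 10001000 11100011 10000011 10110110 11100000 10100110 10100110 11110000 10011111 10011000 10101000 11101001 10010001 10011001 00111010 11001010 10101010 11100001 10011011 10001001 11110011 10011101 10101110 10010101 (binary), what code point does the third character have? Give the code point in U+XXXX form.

Offset 0: leading byte 0xF1 = 11110001 → 4-byte char #1 = F1 8D AD AF.
Offset 4: leading byte 0xDF = 11011111 → 2-byte char #2 = DF 88.
Offset 6: leading byte 0xE3 = 11100011 → 3-byte char #3 = E3 83 B6.
Leading byte 0xE3 = 11100011 matches 1110xxxx → 3-byte sequence.
Byte 1: 0xE3 = 11100011, payload 0011 (4 bits).
Byte 2: 0x83 = 10000011 (10xxxxxx ✓), payload 000011.
Byte 3: 0xB6 = 10110110 (10xxxxxx ✓), payload 110110.
Concatenate: 0011000011110110 = 0x30F6 (16 bits → U+30F6).

U+30F6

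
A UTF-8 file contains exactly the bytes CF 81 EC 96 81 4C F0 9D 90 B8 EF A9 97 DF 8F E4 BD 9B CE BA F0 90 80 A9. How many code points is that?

9

Byte at offset 0: 0xCF = 11001111 → 2-byte char (#1). Advance 2.
Byte at offset 2: 0xEC = 11101100 → 3-byte char (#2). Advance 3.
Byte at offset 5: 0x4C = 01001100 → 1-byte char (#3). Advance 1.
Byte at offset 6: 0xF0 = 11110000 → 4-byte char (#4). Advance 4.
Byte at offset 10: 0xEF = 11101111 → 3-byte char (#5). Advance 3.
Byte at offset 13: 0xDF = 11011111 → 2-byte char (#6). Advance 2.
Byte at offset 15: 0xE4 = 11100100 → 3-byte char (#7). Advance 3.
Byte at offset 18: 0xCE = 11001110 → 2-byte char (#8). Advance 2.
Byte at offset 20: 0xF0 = 11110000 → 4-byte char (#9). Advance 4.
Reached end at offset 24 after 9 code points.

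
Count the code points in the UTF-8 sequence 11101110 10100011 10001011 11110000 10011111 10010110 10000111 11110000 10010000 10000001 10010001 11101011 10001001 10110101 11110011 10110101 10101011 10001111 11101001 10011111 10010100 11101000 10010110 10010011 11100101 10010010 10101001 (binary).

Byte at offset 0: 0xEE = 11101110 → 3-byte char (#1). Advance 3.
Byte at offset 3: 0xF0 = 11110000 → 4-byte char (#2). Advance 4.
Byte at offset 7: 0xF0 = 11110000 → 4-byte char (#3). Advance 4.
Byte at offset 11: 0xEB = 11101011 → 3-byte char (#4). Advance 3.
Byte at offset 14: 0xF3 = 11110011 → 4-byte char (#5). Advance 4.
Byte at offset 18: 0xE9 = 11101001 → 3-byte char (#6). Advance 3.
Byte at offset 21: 0xE8 = 11101000 → 3-byte char (#7). Advance 3.
Byte at offset 24: 0xE5 = 11100101 → 3-byte char (#8). Advance 3.
Reached end at offset 27 after 8 code points.

8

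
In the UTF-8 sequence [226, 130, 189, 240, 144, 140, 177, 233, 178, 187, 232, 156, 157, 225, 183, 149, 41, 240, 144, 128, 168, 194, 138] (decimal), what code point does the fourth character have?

U+871D

Offset 0: leading byte 0xE2 = 11100010 → 3-byte char #1 = E2 82 BD.
Offset 3: leading byte 0xF0 = 11110000 → 4-byte char #2 = F0 90 8C B1.
Offset 7: leading byte 0xE9 = 11101001 → 3-byte char #3 = E9 B2 BB.
Offset 10: leading byte 0xE8 = 11101000 → 3-byte char #4 = E8 9C 9D.
Leading byte 0xE8 = 11101000 matches 1110xxxx → 3-byte sequence.
Byte 1: 0xE8 = 11101000, payload 1000 (4 bits).
Byte 2: 0x9C = 10011100 (10xxxxxx ✓), payload 011100.
Byte 3: 0x9D = 10011101 (10xxxxxx ✓), payload 011101.
Concatenate: 1000011100011101 = 0x871D (16 bits → U+871D).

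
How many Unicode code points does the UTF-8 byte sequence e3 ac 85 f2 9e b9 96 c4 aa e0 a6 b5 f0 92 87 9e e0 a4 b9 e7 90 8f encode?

Byte at offset 0: 0xE3 = 11100011 → 3-byte char (#1). Advance 3.
Byte at offset 3: 0xF2 = 11110010 → 4-byte char (#2). Advance 4.
Byte at offset 7: 0xC4 = 11000100 → 2-byte char (#3). Advance 2.
Byte at offset 9: 0xE0 = 11100000 → 3-byte char (#4). Advance 3.
Byte at offset 12: 0xF0 = 11110000 → 4-byte char (#5). Advance 4.
Byte at offset 16: 0xE0 = 11100000 → 3-byte char (#6). Advance 3.
Byte at offset 19: 0xE7 = 11100111 → 3-byte char (#7). Advance 3.
Reached end at offset 22 after 7 code points.

7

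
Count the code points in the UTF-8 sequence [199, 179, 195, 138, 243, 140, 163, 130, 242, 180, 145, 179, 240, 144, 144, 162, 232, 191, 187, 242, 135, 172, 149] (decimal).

Byte at offset 0: 0xC7 = 11000111 → 2-byte char (#1). Advance 2.
Byte at offset 2: 0xC3 = 11000011 → 2-byte char (#2). Advance 2.
Byte at offset 4: 0xF3 = 11110011 → 4-byte char (#3). Advance 4.
Byte at offset 8: 0xF2 = 11110010 → 4-byte char (#4). Advance 4.
Byte at offset 12: 0xF0 = 11110000 → 4-byte char (#5). Advance 4.
Byte at offset 16: 0xE8 = 11101000 → 3-byte char (#6). Advance 3.
Byte at offset 19: 0xF2 = 11110010 → 4-byte char (#7). Advance 4.
Reached end at offset 23 after 7 code points.

7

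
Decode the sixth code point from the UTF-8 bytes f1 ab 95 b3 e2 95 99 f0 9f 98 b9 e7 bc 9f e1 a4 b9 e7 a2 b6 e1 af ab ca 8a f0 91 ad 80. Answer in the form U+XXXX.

U+78B6

Offset 0: leading byte 0xF1 = 11110001 → 4-byte char #1 = F1 AB 95 B3.
Offset 4: leading byte 0xE2 = 11100010 → 3-byte char #2 = E2 95 99.
Offset 7: leading byte 0xF0 = 11110000 → 4-byte char #3 = F0 9F 98 B9.
Offset 11: leading byte 0xE7 = 11100111 → 3-byte char #4 = E7 BC 9F.
Offset 14: leading byte 0xE1 = 11100001 → 3-byte char #5 = E1 A4 B9.
Offset 17: leading byte 0xE7 = 11100111 → 3-byte char #6 = E7 A2 B6.
Leading byte 0xE7 = 11100111 matches 1110xxxx → 3-byte sequence.
Byte 1: 0xE7 = 11100111, payload 0111 (4 bits).
Byte 2: 0xA2 = 10100010 (10xxxxxx ✓), payload 100010.
Byte 3: 0xB6 = 10110110 (10xxxxxx ✓), payload 110110.
Concatenate: 0111100010110110 = 0x78B6 (16 bits → U+78B6).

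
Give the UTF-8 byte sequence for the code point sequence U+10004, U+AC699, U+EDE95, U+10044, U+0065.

F0 90 80 84 F2 AC 9A 99 F3 AD BA 95 F0 90 81 84 65

U+10004: 4-byte form → F0 90 80 84.
U+AC699: 4-byte form → F2 AC 9A 99.
U+EDE95: 4-byte form → F3 AD BA 95.
U+10044: 4-byte form → F0 90 81 84.
U+0065: 1-byte form → 65.
Concatenated (17 bytes): F0 90 80 84 F2 AC 9A 99 F3 AD BA 95 F0 90 81 84 65.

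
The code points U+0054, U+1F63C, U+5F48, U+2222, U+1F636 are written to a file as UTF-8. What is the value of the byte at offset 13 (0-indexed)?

U+0054 → 1-byte form 54 at offsets 0–0.
U+1F63C → 4-byte form F0 9F 98 BC at offsets 1–4.
U+5F48 → 3-byte form E5 BD 88 at offsets 5–7.
U+2222 → 3-byte form E2 88 A2 at offsets 8–10.
U+1F636 → 4-byte form F0 9F 98 B6 at offsets 11–14.
Offset 13 falls in char 5's range; it's byte 3 of F0 9F 98 B6 = 0x98.

0x98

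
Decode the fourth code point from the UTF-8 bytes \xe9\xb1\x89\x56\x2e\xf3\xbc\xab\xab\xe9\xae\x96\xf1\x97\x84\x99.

U+FCAEB

Offset 0: leading byte 0xE9 = 11101001 → 3-byte char #1 = E9 B1 89.
Offset 3: leading byte 0x56 = 01010110 → 1-byte char #2 = 56.
Offset 4: leading byte 0x2E = 00101110 → 1-byte char #3 = 2E.
Offset 5: leading byte 0xF3 = 11110011 → 4-byte char #4 = F3 BC AB AB.
Leading byte 0xF3 = 11110011 matches 11110xxx → 4-byte sequence.
Byte 1: 0xF3 = 11110011, payload 011 (3 bits).
Byte 2: 0xBC = 10111100 (10xxxxxx ✓), payload 111100.
Byte 3: 0xAB = 10101011 (10xxxxxx ✓), payload 101011.
Byte 4: 0xAB = 10101011 (10xxxxxx ✓), payload 101011.
Concatenate: 011111100101011101011 = 0xFCAEB (21 bits → U+FCAEB).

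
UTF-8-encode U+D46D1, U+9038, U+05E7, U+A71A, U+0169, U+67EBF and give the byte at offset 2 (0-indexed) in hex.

U+D46D1 → 4-byte form F3 94 9B 91 at offsets 0–3.
Offset 2 falls in char 1's range; it's byte 3 of F3 94 9B 91 = 0x9B.

0x9B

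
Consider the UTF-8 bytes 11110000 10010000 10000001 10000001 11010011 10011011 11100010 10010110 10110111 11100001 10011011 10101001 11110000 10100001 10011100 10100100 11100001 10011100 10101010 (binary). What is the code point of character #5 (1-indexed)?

Offset 0: leading byte 0xF0 = 11110000 → 4-byte char #1 = F0 90 81 81.
Offset 4: leading byte 0xD3 = 11010011 → 2-byte char #2 = D3 9B.
Offset 6: leading byte 0xE2 = 11100010 → 3-byte char #3 = E2 96 B7.
Offset 9: leading byte 0xE1 = 11100001 → 3-byte char #4 = E1 9B A9.
Offset 12: leading byte 0xF0 = 11110000 → 4-byte char #5 = F0 A1 9C A4.
Leading byte 0xF0 = 11110000 matches 11110xxx → 4-byte sequence.
Byte 1: 0xF0 = 11110000, payload 000 (3 bits).
Byte 2: 0xA1 = 10100001 (10xxxxxx ✓), payload 100001.
Byte 3: 0x9C = 10011100 (10xxxxxx ✓), payload 011100.
Byte 4: 0xA4 = 10100100 (10xxxxxx ✓), payload 100100.
Concatenate: 000100001011100100100 = 0x21724 (21 bits → U+21724).

U+21724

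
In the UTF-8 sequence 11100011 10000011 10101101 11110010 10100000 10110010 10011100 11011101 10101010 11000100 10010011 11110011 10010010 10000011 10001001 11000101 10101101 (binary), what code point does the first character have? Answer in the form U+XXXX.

U+30ED

Offset 0: leading byte 0xE3 = 11100011 → 3-byte char #1 = E3 83 AD.
Leading byte 0xE3 = 11100011 matches 1110xxxx → 3-byte sequence.
Byte 1: 0xE3 = 11100011, payload 0011 (4 bits).
Byte 2: 0x83 = 10000011 (10xxxxxx ✓), payload 000011.
Byte 3: 0xAD = 10101101 (10xxxxxx ✓), payload 101101.
Concatenate: 0011000011101101 = 0x30ED (16 bits → U+30ED).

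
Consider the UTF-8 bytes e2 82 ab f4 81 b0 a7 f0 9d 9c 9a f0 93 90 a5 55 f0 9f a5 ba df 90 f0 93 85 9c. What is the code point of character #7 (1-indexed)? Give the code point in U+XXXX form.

Offset 0: leading byte 0xE2 = 11100010 → 3-byte char #1 = E2 82 AB.
Offset 3: leading byte 0xF4 = 11110100 → 4-byte char #2 = F4 81 B0 A7.
Offset 7: leading byte 0xF0 = 11110000 → 4-byte char #3 = F0 9D 9C 9A.
Offset 11: leading byte 0xF0 = 11110000 → 4-byte char #4 = F0 93 90 A5.
Offset 15: leading byte 0x55 = 01010101 → 1-byte char #5 = 55.
Offset 16: leading byte 0xF0 = 11110000 → 4-byte char #6 = F0 9F A5 BA.
Offset 20: leading byte 0xDF = 11011111 → 2-byte char #7 = DF 90.
Leading byte 0xDF = 11011111 matches 110xxxxx → 2-byte sequence.
Byte 1: 0xDF = 11011111, payload 11111 (5 bits).
Byte 2: 0x90 = 10010000 (10xxxxxx ✓), payload 010000.
Concatenate: 11111010000 = 0x7D0 (11 bits → U+07D0).

U+07D0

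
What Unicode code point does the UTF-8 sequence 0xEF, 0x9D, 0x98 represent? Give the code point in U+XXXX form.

Leading byte 0xEF = 11101111 matches 1110xxxx → 3-byte sequence.
Byte 1: 0xEF = 11101111, payload 1111 (4 bits).
Byte 2: 0x9D = 10011101 (10xxxxxx ✓), payload 011101.
Byte 3: 0x98 = 10011000 (10xxxxxx ✓), payload 011000.
Concatenate: 1111011101011000 = 0xF758 (16 bits → U+F758).

U+F758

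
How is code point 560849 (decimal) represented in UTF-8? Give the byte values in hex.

U+88ED1 = 0x88ED1 = 560849 decimal. In range U+10000–U+10FFFF → 4-byte form: 11110xxx 10xxxxxx 10xxxxxx 10xxxxxx.
Binary (21 bits): 010001000111011010001.
Split 3+6+6+6: 010 | 001000 | 111011 | 010001.
Byte 1: 11110010 = 0xF2.
Byte 2: 10001000 = 0x88.
Byte 3: 10111011 = 0xBB.
Byte 4: 10010001 = 0x91.

F2 88 BB 91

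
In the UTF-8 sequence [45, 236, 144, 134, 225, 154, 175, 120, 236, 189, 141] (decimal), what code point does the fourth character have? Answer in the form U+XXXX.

Offset 0: leading byte 0x2D = 00101101 → 1-byte char #1 = 2D.
Offset 1: leading byte 0xEC = 11101100 → 3-byte char #2 = EC 90 86.
Offset 4: leading byte 0xE1 = 11100001 → 3-byte char #3 = E1 9A AF.
Offset 7: leading byte 0x78 = 01111000 → 1-byte char #4 = 78.
Leading byte 0x78 = 01111000 matches 0xxxxxxx → 1-byte sequence.
Byte 1: 0x78 = 01111000, payload 1111000 (7 bits).
Concatenate: 1111000 = 0x78 (7 bits → U+0078).

U+0078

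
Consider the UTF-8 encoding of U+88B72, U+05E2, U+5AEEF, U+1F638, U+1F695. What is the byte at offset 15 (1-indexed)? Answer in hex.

0xF0

1-indexed offset 15 is 0-indexed offset 14.
U+88B72 → 4-byte form F2 88 AD B2 at offsets 0–3.
U+05E2 → 2-byte form D7 A2 at offsets 4–5.
U+5AEEF → 4-byte form F1 9A BB AF at offsets 6–9.
U+1F638 → 4-byte form F0 9F 98 B8 at offsets 10–13.
U+1F695 → 4-byte form F0 9F 9A 95 at offsets 14–17.
Offset 14 falls in char 5's range; it's byte 1 of F0 9F 9A 95 = 0xF0.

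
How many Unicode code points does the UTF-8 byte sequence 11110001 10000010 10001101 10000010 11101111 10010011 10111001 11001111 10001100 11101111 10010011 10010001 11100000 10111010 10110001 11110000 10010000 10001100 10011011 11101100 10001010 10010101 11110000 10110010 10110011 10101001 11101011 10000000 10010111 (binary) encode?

Byte at offset 0: 0xF1 = 11110001 → 4-byte char (#1). Advance 4.
Byte at offset 4: 0xEF = 11101111 → 3-byte char (#2). Advance 3.
Byte at offset 7: 0xCF = 11001111 → 2-byte char (#3). Advance 2.
Byte at offset 9: 0xEF = 11101111 → 3-byte char (#4). Advance 3.
Byte at offset 12: 0xE0 = 11100000 → 3-byte char (#5). Advance 3.
Byte at offset 15: 0xF0 = 11110000 → 4-byte char (#6). Advance 4.
Byte at offset 19: 0xEC = 11101100 → 3-byte char (#7). Advance 3.
Byte at offset 22: 0xF0 = 11110000 → 4-byte char (#8). Advance 4.
Byte at offset 26: 0xEB = 11101011 → 3-byte char (#9). Advance 3.
Reached end at offset 29 after 9 code points.

9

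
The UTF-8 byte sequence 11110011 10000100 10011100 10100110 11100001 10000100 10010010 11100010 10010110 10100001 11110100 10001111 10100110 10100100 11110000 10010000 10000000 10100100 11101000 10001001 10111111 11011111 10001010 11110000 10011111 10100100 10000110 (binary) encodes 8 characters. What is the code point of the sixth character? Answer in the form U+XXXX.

U+827F

Offset 0: leading byte 0xF3 = 11110011 → 4-byte char #1 = F3 84 9C A6.
Offset 4: leading byte 0xE1 = 11100001 → 3-byte char #2 = E1 84 92.
Offset 7: leading byte 0xE2 = 11100010 → 3-byte char #3 = E2 96 A1.
Offset 10: leading byte 0xF4 = 11110100 → 4-byte char #4 = F4 8F A6 A4.
Offset 14: leading byte 0xF0 = 11110000 → 4-byte char #5 = F0 90 80 A4.
Offset 18: leading byte 0xE8 = 11101000 → 3-byte char #6 = E8 89 BF.
Leading byte 0xE8 = 11101000 matches 1110xxxx → 3-byte sequence.
Byte 1: 0xE8 = 11101000, payload 1000 (4 bits).
Byte 2: 0x89 = 10001001 (10xxxxxx ✓), payload 001001.
Byte 3: 0xBF = 10111111 (10xxxxxx ✓), payload 111111.
Concatenate: 1000001001111111 = 0x827F (16 bits → U+827F).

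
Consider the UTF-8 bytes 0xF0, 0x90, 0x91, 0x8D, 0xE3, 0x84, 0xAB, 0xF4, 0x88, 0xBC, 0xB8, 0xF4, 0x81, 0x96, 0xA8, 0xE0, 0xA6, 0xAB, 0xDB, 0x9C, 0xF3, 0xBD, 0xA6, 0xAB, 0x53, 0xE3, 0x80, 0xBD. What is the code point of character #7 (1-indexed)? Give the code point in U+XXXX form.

U+FD9AB

Offset 0: leading byte 0xF0 = 11110000 → 4-byte char #1 = F0 90 91 8D.
Offset 4: leading byte 0xE3 = 11100011 → 3-byte char #2 = E3 84 AB.
Offset 7: leading byte 0xF4 = 11110100 → 4-byte char #3 = F4 88 BC B8.
Offset 11: leading byte 0xF4 = 11110100 → 4-byte char #4 = F4 81 96 A8.
Offset 15: leading byte 0xE0 = 11100000 → 3-byte char #5 = E0 A6 AB.
Offset 18: leading byte 0xDB = 11011011 → 2-byte char #6 = DB 9C.
Offset 20: leading byte 0xF3 = 11110011 → 4-byte char #7 = F3 BD A6 AB.
Leading byte 0xF3 = 11110011 matches 11110xxx → 4-byte sequence.
Byte 1: 0xF3 = 11110011, payload 011 (3 bits).
Byte 2: 0xBD = 10111101 (10xxxxxx ✓), payload 111101.
Byte 3: 0xA6 = 10100110 (10xxxxxx ✓), payload 100110.
Byte 4: 0xAB = 10101011 (10xxxxxx ✓), payload 101011.
Concatenate: 011111101100110101011 = 0xFD9AB (21 bits → U+FD9AB).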